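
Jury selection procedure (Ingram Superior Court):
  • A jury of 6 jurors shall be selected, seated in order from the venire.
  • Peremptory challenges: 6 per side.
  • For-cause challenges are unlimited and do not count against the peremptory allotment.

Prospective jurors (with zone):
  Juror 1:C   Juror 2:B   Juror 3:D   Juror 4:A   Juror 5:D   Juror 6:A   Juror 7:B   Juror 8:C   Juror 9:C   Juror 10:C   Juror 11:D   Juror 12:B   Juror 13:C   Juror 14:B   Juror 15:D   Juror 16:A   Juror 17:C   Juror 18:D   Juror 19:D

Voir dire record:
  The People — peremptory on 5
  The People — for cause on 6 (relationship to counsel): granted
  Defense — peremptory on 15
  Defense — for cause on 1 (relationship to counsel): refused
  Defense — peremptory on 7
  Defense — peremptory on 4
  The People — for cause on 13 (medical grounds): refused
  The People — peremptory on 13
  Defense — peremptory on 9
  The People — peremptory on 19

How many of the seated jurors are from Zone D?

2

Removed: #4, #5, #6, #7, #9, #13, #15, #19.
Seated jurors 1–6: #1, #2, #3, #8, #10, #11.
Of those, in Zone D: #3, #11 → 2.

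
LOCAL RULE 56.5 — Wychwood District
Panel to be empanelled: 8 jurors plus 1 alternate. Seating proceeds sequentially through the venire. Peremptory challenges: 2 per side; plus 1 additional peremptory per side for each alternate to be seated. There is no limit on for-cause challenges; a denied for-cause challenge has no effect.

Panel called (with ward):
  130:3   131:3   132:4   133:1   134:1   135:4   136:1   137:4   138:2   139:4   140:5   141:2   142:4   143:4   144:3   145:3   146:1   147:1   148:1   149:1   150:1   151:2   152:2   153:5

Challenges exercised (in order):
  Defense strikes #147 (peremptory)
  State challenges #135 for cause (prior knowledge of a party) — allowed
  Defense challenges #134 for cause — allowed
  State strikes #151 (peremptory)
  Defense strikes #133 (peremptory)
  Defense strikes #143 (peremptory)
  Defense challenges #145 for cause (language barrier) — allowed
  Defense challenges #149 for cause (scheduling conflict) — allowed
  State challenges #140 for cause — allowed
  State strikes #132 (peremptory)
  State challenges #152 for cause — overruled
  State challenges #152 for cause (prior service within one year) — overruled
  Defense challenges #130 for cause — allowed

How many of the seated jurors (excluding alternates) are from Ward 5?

Removed: #130, #132, #133, #134, #135, #140, #143, #145, #147, #149, #151.
Seated jurors 1–8: #131, #136, #137, #138, #139, #141, #142, #144 (alternates #146 not counted).
None of those are in Ward 5 → 0.

0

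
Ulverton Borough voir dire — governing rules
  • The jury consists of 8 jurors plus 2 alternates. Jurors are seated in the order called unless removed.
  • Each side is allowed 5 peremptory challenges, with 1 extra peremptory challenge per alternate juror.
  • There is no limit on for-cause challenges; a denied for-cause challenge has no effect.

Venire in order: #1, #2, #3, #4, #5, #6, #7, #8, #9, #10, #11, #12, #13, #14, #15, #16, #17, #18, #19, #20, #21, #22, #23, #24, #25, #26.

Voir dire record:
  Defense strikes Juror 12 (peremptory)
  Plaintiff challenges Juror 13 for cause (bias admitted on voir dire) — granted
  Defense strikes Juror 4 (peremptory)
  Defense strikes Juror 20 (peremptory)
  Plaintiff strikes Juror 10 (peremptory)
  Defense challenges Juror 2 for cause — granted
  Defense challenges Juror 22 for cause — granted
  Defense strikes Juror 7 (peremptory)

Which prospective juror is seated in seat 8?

Removed: #2, #4, #7, #10, #12, #13, #20, #22.
Seating in order: seats 1–8 → #1, #3, #5, #6, #8, #9, #11, #14; alternates → #15, #16.
So seat 8 is #14.

14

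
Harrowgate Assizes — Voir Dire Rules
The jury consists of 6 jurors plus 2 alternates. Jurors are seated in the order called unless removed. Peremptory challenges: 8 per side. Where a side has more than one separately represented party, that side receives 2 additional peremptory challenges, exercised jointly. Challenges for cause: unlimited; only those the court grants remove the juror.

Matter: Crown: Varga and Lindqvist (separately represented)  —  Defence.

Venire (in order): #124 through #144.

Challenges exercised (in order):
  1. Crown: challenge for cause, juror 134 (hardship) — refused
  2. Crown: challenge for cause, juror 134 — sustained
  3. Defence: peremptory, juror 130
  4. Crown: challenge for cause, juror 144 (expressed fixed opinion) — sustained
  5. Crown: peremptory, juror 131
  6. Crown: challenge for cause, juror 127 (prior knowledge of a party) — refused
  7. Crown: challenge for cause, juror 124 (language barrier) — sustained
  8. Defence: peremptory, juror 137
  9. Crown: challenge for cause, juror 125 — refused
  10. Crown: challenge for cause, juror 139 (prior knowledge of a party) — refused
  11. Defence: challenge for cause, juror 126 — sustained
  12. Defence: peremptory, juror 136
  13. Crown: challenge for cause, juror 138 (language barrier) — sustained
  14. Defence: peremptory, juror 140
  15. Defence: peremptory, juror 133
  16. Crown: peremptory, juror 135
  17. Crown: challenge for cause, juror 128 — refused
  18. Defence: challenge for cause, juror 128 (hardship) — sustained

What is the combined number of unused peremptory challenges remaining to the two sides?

11

Crown allotment: 8 base + 2 multi-party = 10. Defence allotment: 8.
Crown peremptories used: #131, #135 — 2 (for-cause on #134, #134, #144, #127, #124, #125, #139, #138, #128 don't count).
Defence peremptories used: #130, #137, #136, #140, #133 — 5 (for-cause on #126, #128 don't count).
Remaining: (10 − 2) + (8 − 5) = 11.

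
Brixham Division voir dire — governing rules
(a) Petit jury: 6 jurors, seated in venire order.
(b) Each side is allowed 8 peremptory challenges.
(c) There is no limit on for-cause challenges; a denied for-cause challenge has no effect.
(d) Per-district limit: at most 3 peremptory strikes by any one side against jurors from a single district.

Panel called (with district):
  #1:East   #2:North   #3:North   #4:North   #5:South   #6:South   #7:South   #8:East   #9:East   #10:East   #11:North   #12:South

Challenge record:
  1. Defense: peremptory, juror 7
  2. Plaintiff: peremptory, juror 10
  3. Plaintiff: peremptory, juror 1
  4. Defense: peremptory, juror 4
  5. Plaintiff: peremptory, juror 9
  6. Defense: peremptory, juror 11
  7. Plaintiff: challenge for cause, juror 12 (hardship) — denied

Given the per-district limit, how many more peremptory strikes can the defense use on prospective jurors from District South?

2

Defense peremptories so far: #7, #4, #11 — 3 of 8 used, 5 left overall.
Against District South: #7 — 1 used; per-district cap 3 leaves 2.
Binding limit: min(5, 2) = 2.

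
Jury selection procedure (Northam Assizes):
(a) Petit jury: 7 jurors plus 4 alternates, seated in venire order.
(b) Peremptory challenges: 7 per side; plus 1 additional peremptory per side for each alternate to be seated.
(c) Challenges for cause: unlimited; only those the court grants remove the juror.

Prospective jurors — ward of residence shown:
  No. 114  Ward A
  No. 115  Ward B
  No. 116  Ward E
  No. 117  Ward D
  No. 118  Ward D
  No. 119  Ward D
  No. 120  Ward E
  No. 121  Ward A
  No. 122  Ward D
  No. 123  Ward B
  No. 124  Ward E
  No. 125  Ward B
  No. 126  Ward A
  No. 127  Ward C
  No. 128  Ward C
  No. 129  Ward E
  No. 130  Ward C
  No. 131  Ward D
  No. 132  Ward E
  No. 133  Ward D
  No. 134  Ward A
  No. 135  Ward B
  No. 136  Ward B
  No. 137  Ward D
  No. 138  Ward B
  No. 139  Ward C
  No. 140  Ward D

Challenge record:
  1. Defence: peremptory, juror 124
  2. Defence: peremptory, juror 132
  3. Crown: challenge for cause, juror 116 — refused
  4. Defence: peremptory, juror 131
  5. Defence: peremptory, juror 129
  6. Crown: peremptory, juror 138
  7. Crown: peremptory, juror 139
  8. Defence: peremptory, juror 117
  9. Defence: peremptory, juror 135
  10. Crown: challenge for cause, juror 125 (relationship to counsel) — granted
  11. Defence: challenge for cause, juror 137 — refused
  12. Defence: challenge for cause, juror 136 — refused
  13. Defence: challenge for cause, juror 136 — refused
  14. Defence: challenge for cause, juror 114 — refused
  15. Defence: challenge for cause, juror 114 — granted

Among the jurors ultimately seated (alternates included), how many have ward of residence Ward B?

2

Removed: #114, #117, #124, #125, #129, #131, #132, #135, #138, #139.
Seated (11 incl. alternates): #115, #116, #118, #119, #120, #121, #122, #123, #126, #127, #128.
Of those, in Ward B: #115, #123 → 2.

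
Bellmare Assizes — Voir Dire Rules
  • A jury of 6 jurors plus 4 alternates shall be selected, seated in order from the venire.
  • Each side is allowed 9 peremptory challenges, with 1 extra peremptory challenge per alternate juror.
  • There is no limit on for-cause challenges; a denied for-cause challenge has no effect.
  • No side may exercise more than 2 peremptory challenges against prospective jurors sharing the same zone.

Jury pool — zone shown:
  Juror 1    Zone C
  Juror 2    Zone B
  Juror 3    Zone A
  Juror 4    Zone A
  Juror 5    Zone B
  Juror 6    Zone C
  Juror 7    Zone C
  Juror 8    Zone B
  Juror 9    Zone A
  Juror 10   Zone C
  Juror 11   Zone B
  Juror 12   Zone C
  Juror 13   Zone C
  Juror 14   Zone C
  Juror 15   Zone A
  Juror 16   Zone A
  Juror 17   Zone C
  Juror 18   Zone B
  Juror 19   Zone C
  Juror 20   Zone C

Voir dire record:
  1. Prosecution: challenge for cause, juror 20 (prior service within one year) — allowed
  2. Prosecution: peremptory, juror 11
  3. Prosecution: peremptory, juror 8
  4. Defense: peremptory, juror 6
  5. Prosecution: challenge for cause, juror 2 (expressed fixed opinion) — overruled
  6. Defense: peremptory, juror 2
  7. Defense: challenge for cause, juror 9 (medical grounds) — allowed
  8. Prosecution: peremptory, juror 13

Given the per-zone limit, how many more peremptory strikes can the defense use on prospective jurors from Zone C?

Defense peremptories so far: #6, #2 — 2 of 13 used, 11 left overall.
Against Zone C: #6 — 1 used; per-zone cap 2 leaves 1.
Binding limit: min(11, 1) = 1.

1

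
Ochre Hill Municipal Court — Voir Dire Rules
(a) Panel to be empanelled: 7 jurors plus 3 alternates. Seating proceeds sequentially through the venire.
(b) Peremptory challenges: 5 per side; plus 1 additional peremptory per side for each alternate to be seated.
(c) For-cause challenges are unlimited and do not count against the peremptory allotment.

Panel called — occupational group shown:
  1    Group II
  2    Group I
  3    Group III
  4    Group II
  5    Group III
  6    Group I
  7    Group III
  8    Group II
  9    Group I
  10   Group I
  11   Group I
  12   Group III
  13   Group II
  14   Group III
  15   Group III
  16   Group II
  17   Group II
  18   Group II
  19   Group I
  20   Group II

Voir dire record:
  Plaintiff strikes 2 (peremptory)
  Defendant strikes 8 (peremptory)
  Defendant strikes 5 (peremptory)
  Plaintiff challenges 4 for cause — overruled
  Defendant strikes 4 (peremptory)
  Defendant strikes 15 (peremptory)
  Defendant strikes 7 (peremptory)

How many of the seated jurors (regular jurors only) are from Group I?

4

Removed: #2, #4, #5, #7, #8, #15.
Seated jurors 1–7: #1, #3, #6, #9, #10, #11, #12 (alternates #13, #14, #16 not counted).
Of those, in Group I: #6, #9, #10, #11 → 4.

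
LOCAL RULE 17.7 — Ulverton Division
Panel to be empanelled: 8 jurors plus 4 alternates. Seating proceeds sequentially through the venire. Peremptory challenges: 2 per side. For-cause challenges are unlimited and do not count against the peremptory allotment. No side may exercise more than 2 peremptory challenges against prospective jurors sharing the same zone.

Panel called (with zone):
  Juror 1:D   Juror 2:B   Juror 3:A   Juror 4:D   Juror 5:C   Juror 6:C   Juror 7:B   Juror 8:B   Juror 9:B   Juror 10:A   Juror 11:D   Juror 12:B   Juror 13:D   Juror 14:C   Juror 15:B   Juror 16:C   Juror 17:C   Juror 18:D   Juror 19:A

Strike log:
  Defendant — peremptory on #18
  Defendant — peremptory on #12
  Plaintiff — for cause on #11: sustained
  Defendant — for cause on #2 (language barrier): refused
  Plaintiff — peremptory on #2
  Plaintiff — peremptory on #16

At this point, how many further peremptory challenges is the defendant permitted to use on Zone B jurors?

0

Defendant peremptories so far: #18, #12 — 2 of 2 used, 0 left overall.
Against Zone B: #12 — 1 used; per-zone cap 2 leaves 1.
Binding limit: min(0, 1) = 0.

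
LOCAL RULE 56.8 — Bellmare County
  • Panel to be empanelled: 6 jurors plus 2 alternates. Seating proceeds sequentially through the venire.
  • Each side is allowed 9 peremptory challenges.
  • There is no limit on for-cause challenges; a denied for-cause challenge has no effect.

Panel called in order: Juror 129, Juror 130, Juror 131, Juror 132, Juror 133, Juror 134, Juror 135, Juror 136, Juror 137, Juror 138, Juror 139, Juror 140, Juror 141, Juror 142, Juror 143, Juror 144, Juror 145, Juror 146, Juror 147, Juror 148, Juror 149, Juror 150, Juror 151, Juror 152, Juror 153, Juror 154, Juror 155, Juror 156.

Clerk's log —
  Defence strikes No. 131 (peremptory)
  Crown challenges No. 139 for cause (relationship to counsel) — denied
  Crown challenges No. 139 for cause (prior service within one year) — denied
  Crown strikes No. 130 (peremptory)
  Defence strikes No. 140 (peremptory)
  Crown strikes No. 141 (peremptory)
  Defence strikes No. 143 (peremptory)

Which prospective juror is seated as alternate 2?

Removed: #130, #131, #140, #141, #143. (#139 stays — for-cause denied.)
Seating in order: seats 1–6 → #129, #132, #133, #134, #135, #136; alternates → #137, #138.
So alternate 2 is #138.

138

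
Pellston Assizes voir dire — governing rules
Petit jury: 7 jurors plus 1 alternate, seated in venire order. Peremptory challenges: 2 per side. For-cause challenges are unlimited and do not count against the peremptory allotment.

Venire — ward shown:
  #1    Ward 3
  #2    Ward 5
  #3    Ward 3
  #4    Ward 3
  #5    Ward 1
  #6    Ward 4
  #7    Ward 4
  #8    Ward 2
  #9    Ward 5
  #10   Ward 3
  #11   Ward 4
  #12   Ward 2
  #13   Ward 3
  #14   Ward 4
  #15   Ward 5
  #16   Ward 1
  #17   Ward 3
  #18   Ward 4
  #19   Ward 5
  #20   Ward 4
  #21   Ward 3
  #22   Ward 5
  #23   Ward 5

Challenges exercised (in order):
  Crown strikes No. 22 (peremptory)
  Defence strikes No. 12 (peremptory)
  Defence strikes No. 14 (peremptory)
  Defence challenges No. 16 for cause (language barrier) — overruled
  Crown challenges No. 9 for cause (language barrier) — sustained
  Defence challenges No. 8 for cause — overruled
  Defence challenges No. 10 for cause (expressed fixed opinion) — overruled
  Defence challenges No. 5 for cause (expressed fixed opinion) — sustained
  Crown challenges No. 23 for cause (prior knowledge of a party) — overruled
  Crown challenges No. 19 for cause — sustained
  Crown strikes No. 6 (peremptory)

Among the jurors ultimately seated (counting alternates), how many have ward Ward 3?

Removed: #5, #6, #9, #12, #14, #19, #22.
Seated (8 incl. alternates): #1, #2, #3, #4, #7, #8, #10, #11.
Of those, in Ward 3: #1, #3, #4, #10 → 4.

4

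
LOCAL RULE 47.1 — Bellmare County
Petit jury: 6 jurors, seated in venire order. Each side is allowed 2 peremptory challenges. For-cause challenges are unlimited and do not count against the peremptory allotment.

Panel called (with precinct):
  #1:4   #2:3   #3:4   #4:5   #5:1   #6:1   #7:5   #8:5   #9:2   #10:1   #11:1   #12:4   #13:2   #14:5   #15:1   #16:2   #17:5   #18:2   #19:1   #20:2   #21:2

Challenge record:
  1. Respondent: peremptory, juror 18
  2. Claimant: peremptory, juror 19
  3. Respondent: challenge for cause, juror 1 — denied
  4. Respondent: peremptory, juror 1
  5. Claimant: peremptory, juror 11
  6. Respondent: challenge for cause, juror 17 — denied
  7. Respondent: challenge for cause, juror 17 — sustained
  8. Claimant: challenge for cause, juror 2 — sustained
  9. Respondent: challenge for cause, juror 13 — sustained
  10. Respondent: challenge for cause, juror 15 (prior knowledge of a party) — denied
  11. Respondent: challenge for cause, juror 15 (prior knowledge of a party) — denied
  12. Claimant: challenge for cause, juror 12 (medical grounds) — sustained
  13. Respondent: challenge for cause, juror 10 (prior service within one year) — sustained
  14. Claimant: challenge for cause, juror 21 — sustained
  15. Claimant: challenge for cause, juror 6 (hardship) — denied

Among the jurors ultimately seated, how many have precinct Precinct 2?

0

Removed: #1, #2, #10, #11, #12, #13, #17, #18, #19, #21.
Seated jurors 1–6: #3, #4, #5, #6, #7, #8.
None of those are in Precinct 2 → 0.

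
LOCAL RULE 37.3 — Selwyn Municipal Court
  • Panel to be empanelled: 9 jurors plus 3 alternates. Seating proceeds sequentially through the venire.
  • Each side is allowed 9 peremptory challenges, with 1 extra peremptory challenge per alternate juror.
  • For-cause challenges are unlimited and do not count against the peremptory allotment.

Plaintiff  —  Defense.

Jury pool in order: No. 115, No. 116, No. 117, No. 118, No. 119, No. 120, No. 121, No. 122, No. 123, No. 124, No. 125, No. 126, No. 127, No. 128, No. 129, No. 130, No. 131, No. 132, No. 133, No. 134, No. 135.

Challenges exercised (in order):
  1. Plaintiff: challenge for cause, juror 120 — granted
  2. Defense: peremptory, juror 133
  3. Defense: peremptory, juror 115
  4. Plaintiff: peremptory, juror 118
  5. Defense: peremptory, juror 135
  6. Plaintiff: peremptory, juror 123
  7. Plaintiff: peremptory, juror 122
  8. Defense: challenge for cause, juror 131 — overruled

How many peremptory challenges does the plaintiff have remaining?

9

Plaintiff allotment: 9 base + 1 × 3 alternates = 12.
Plaintiff peremptories used: #118, #123, #122 — 3 (the for-cause on #120 doesn't count).
Remaining: 12 − 3 = 9.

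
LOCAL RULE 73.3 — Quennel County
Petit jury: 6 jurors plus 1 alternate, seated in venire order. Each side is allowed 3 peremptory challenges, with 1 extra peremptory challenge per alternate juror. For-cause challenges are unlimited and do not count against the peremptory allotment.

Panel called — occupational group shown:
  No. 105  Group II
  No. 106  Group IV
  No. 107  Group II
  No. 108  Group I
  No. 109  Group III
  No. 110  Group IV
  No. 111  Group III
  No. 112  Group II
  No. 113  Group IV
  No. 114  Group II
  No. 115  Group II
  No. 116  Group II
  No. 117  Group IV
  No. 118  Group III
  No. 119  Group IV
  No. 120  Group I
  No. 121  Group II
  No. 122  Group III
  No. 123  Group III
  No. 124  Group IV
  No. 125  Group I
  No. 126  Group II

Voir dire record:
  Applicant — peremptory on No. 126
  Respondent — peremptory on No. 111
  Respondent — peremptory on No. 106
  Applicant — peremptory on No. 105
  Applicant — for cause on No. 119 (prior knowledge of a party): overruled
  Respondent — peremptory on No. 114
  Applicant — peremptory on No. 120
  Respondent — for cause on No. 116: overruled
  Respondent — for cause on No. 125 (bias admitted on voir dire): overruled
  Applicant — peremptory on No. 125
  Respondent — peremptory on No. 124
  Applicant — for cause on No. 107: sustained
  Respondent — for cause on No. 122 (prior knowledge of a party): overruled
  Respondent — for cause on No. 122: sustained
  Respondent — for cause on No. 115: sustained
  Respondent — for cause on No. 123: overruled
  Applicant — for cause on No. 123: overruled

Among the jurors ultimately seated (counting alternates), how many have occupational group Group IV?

Removed: #105, #106, #107, #111, #114, #115, #120, #122, #124, #125, #126.
Seated (7 incl. alternates): #108, #109, #110, #112, #113, #116, #117.
Of those, in Group IV: #110, #113, #117 → 3.

3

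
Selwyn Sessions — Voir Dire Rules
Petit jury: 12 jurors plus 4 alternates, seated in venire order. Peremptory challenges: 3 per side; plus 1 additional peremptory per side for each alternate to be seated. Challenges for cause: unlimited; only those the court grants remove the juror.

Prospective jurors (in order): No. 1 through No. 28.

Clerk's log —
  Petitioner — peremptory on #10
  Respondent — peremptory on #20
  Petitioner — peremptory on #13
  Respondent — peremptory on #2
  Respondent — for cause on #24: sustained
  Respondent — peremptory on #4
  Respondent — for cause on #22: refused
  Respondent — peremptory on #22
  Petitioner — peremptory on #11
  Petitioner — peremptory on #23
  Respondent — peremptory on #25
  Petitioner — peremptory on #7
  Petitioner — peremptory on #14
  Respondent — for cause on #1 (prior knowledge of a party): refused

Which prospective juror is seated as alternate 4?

28

Removed: #2, #4, #7, #10, #11, #13, #14, #20, #22, #23, #24, #25. (#1 stays — for-cause denied.)
Seating in order: seats 1–12 → #1, #3, #5, #6, #8, #9, #12, #15, #16, #17, #18, #19; alternates → #21, #26, #27, #28.
So alternate 4 is #28.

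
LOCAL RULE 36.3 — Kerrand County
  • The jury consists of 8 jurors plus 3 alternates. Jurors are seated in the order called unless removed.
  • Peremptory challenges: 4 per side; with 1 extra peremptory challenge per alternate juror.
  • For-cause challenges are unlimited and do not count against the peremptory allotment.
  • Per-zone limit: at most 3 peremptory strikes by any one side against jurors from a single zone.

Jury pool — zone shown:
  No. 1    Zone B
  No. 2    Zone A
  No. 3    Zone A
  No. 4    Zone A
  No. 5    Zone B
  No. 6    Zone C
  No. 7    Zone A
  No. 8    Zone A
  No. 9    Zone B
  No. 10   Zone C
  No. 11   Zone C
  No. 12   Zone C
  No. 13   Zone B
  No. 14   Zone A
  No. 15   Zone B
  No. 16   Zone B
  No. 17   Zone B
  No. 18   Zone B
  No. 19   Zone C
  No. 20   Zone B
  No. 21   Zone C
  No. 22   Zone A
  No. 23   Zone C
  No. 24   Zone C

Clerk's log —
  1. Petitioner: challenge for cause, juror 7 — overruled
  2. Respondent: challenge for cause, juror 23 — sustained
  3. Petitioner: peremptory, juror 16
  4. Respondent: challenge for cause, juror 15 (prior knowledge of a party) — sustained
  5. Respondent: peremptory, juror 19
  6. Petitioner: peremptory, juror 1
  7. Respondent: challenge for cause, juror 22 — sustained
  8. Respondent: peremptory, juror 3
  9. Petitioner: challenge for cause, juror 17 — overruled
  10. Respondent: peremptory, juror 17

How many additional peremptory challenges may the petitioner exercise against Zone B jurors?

1

Petitioner peremptories so far: #16, #1 — 2 of 7 used, 5 left overall.
Against Zone B: #16, #1 — 2 used; per-zone cap 3 leaves 1.
Binding limit: min(5, 1) = 1.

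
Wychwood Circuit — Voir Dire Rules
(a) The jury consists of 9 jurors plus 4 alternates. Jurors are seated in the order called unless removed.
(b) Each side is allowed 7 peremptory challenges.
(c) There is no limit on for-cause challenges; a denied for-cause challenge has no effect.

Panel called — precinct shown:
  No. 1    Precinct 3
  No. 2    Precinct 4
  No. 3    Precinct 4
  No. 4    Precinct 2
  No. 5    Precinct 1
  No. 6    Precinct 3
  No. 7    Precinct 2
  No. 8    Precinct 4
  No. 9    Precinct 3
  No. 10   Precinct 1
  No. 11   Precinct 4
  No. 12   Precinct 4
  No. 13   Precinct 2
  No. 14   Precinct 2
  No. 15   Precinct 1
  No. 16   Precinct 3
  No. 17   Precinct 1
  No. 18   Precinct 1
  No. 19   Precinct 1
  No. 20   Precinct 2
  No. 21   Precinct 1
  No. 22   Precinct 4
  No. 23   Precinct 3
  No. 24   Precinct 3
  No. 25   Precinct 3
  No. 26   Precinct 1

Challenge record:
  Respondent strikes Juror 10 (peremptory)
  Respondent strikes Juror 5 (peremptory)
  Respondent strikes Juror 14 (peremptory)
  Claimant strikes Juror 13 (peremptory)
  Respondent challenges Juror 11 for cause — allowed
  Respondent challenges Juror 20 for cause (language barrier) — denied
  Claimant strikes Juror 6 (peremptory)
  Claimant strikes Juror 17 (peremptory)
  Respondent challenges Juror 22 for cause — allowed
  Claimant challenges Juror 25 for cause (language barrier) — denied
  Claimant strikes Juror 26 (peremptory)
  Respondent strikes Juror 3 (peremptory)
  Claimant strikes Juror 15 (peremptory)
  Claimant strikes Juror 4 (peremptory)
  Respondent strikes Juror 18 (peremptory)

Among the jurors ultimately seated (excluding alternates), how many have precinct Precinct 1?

1

Removed: #3, #4, #5, #6, #10, #11, #13, #14, #15, #17, #18, #22, #26.
Seated jurors 1–9: #1, #2, #7, #8, #9, #12, #16, #19, #20 (alternates #21, #23, #24, #25 not counted).
Of those, in Precinct 1: #19 → 1.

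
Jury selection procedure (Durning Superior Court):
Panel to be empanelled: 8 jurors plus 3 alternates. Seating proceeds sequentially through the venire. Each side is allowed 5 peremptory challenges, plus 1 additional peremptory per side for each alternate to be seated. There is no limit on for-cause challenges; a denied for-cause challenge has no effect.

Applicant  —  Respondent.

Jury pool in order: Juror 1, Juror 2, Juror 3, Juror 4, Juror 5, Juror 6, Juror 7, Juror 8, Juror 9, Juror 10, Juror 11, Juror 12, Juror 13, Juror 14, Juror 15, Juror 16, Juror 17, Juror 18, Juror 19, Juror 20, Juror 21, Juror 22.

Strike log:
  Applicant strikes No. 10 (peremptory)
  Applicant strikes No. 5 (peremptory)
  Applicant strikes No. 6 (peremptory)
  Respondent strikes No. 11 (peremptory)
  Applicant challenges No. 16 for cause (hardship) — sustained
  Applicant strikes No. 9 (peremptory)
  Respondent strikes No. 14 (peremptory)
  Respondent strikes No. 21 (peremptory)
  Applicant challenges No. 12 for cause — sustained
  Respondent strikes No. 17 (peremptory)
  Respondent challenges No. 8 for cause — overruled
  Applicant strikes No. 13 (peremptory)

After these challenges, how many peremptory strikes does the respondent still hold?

4

Respondent allotment: 5 base + 1 × 3 alternates = 8.
Respondent peremptories used: #11, #14, #21, #17 — 4 (the for-cause on #8 doesn't count).
Remaining: 8 − 4 = 4.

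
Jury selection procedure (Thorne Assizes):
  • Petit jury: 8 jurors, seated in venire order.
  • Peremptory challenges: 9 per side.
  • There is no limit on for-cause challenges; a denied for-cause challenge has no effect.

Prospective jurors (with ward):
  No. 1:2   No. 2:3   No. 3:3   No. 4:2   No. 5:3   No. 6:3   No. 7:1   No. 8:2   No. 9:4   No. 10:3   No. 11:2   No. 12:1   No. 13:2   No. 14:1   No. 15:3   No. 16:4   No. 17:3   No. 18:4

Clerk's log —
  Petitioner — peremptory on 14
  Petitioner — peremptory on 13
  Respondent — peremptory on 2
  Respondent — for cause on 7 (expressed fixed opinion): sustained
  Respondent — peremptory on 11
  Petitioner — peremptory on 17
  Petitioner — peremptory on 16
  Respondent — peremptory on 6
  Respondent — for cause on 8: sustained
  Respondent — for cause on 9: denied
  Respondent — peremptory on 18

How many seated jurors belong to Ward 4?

1

Removed: #2, #6, #7, #8, #11, #13, #14, #16, #17, #18.
Seated jurors 1–8: #1, #3, #4, #5, #9, #10, #12, #15.
Of those, in Ward 4: #9 → 1.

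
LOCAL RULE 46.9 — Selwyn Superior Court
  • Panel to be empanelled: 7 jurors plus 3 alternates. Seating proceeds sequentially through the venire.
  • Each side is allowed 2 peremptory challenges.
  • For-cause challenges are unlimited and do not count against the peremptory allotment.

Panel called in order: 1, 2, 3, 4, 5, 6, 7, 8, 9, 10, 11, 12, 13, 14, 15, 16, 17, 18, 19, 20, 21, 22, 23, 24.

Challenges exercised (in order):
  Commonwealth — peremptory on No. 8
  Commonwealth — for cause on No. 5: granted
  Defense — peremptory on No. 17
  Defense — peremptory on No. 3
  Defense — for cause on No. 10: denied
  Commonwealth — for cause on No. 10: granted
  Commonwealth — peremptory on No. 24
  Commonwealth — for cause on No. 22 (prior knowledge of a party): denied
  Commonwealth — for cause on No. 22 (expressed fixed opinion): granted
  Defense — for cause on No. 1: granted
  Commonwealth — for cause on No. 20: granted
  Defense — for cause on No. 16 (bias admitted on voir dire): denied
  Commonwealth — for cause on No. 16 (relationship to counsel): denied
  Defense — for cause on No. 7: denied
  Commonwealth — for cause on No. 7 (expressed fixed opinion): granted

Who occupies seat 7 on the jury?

Removed: #1, #3, #5, #7, #8, #10, #17, #20, #22, #24. (#16 stays — for-cause denied.)
Seating in order: seats 1–7 → #2, #4, #6, #9, #11, #12, #13; alternates → #14, #15, #16.
So seat 7 is #13.

13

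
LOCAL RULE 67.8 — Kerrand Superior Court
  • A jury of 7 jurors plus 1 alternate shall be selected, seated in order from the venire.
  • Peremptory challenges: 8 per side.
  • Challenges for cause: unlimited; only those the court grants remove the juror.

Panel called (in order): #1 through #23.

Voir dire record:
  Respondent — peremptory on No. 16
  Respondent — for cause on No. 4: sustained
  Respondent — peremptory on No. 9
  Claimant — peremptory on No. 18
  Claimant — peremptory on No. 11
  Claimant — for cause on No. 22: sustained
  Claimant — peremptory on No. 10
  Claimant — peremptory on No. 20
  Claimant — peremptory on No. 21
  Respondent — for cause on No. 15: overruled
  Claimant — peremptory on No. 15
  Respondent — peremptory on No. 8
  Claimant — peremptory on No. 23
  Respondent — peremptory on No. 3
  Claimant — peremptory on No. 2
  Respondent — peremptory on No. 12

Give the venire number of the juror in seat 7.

Removed: #2, #3, #4, #8, #9, #10, #11, #12, #15, #16, #18, #20, #21, #22, #23.
Seating in order: seats 1–7 → #1, #5, #6, #7, #13, #14, #17; alternates → #19.
So seat 7 is #17.

17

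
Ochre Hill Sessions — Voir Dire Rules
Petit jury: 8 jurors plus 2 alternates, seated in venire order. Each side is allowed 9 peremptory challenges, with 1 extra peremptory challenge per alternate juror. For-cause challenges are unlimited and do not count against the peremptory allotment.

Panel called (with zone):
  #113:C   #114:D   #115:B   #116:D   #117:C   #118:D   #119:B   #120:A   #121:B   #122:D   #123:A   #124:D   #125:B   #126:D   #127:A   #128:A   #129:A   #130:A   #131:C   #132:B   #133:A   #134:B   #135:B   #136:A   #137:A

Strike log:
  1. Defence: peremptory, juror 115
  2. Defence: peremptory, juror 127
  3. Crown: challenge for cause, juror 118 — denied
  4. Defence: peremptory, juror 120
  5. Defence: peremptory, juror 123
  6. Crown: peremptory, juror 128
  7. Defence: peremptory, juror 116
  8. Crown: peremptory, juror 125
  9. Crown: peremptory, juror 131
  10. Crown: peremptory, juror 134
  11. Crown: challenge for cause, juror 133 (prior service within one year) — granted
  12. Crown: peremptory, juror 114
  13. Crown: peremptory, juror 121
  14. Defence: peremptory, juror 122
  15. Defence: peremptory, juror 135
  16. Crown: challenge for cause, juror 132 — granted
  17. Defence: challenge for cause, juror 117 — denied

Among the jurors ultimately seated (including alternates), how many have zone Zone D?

3

Removed: #114, #115, #116, #120, #121, #122, #123, #125, #127, #128, #131, #132, #133, #134, #135.
Seated (10 incl. alternates): #113, #117, #118, #119, #124, #126, #129, #130, #136, #137.
Of those, in Zone D: #118, #124, #126 → 3.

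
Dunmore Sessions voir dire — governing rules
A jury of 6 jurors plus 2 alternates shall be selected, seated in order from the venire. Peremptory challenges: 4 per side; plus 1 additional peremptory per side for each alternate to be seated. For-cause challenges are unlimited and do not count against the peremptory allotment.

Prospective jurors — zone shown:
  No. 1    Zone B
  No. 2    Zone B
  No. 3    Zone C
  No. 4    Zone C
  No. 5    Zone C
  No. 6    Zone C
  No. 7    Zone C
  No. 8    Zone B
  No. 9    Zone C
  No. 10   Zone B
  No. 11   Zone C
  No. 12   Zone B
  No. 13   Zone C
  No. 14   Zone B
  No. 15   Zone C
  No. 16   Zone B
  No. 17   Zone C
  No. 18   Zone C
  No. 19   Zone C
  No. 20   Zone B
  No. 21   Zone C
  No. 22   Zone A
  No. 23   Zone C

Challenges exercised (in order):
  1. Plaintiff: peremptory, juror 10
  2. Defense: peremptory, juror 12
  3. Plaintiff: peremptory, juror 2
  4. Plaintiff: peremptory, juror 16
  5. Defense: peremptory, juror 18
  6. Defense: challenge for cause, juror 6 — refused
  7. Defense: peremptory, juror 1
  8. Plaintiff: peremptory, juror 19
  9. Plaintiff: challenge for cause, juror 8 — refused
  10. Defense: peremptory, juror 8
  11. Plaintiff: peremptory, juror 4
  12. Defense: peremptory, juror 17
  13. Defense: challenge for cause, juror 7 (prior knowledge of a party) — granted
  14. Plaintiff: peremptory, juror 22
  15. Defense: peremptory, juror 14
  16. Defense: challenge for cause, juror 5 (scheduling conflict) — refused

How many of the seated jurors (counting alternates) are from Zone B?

1

Removed: #1, #2, #4, #7, #8, #10, #12, #14, #16, #17, #18, #19, #22.
Seated (8 incl. alternates): #3, #5, #6, #9, #11, #13, #15, #20.
Of those, in Zone B: #20 → 1.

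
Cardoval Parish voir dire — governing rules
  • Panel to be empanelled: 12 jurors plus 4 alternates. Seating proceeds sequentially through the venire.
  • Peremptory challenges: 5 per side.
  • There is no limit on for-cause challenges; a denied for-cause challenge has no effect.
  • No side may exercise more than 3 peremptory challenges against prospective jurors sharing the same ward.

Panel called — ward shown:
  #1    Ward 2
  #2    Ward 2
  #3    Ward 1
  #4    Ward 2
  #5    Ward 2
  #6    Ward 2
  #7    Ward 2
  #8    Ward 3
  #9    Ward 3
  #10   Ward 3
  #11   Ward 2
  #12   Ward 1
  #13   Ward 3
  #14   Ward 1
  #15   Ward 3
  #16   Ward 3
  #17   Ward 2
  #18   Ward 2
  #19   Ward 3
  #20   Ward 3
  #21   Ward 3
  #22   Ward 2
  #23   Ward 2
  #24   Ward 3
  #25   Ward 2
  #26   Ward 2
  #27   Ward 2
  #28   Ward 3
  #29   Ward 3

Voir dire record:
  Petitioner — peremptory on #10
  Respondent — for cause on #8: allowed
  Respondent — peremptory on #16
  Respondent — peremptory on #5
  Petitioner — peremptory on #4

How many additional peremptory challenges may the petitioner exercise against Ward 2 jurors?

2

Petitioner peremptories so far: #10, #4 — 2 of 5 used, 3 left overall.
Against Ward 2: #4 — 1 used; per-ward cap 3 leaves 2.
Binding limit: min(3, 2) = 2.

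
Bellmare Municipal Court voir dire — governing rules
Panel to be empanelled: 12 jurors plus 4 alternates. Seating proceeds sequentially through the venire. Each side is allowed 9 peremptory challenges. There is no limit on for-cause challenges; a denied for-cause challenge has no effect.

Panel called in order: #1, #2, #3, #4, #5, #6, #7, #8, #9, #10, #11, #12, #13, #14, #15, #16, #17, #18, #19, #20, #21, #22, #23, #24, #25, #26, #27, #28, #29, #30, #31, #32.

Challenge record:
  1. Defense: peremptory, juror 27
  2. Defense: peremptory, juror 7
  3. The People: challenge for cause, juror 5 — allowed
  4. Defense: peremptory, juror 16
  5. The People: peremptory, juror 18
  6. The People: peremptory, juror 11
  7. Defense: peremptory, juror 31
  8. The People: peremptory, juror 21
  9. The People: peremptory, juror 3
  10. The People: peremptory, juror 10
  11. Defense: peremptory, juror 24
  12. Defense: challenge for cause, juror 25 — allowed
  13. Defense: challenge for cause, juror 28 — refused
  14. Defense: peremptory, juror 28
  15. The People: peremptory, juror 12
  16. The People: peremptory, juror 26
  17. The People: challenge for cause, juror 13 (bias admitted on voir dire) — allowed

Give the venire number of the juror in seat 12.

22

Removed: #3, #5, #7, #10, #11, #12, #13, #16, #18, #21, #24, #25, #26, #27, #28, #31.
Filling seats in venire order through position 12: #1, #2, #4, #6, #8, #9, #14, #15, #17, #19, #20, #22.
So seat 12 is #22.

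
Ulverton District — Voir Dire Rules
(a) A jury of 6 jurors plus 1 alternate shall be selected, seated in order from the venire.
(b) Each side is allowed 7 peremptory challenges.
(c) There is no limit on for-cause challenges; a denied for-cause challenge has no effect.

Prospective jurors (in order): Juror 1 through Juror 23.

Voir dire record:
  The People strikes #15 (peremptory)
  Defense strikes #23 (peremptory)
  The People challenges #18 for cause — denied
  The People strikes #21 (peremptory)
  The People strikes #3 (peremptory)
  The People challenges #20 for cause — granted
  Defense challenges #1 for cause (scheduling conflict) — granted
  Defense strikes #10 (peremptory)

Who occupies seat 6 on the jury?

8

Removed: #1, #3, #10, #15, #20, #21, #23. (#18 stays — for-cause denied.)
Filling seats in venire order through position 6: #2, #4, #5, #6, #7, #8.
So seat 6 is #8.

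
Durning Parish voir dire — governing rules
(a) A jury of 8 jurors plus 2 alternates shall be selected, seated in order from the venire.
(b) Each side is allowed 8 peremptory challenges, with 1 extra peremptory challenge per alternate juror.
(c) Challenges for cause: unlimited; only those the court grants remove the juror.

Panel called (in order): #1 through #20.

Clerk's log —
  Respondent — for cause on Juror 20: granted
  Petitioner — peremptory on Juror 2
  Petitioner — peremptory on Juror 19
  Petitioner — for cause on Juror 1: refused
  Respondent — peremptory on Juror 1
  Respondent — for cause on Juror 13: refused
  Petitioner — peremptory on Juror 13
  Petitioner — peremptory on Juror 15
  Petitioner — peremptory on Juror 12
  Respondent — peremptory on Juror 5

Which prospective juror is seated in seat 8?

11

Removed: #1, #2, #5, #12, #13, #15, #19, #20.
Seating in order: seats 1–8 → #3, #4, #6, #7, #8, #9, #10, #11; alternates → #14, #16.
So seat 8 is #11.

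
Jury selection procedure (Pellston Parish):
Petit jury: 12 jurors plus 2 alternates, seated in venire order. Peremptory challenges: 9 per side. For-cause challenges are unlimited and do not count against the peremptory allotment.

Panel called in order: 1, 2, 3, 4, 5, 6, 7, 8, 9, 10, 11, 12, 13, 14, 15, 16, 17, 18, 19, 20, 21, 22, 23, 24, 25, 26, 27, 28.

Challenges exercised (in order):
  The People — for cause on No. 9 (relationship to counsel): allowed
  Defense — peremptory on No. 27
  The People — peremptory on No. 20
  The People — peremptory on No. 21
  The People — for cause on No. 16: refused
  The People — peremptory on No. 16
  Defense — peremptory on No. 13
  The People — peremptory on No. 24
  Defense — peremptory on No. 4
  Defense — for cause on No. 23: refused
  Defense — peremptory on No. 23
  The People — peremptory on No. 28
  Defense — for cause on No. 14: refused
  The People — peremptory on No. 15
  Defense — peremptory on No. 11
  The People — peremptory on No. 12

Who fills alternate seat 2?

25

Removed: #4, #9, #11, #12, #13, #15, #16, #20, #21, #23, #24, #27, #28. (#14 stays — for-cause denied.)
Seating in order: seats 1–12 → #1, #2, #3, #5, #6, #7, #8, #10, #14, #17, #18, #19; alternates → #22, #25.
So alternate 2 is #25.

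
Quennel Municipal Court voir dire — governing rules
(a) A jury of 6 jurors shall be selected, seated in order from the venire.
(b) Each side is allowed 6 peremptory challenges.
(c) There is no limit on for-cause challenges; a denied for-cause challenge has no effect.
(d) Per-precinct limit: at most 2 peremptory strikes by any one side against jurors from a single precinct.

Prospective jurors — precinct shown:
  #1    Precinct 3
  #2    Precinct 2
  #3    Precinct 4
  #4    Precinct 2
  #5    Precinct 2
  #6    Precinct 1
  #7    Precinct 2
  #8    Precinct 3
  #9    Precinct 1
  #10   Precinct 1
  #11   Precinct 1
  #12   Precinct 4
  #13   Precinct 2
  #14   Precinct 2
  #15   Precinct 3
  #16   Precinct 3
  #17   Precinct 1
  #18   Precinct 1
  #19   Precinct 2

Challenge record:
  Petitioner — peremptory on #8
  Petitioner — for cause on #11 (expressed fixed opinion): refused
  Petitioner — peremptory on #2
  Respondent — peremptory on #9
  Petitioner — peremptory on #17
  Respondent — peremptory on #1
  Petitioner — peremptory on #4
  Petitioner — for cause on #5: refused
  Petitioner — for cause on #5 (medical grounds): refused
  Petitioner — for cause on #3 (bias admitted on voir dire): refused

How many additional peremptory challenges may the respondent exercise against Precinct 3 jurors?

1

Respondent peremptories so far: #9, #1 — 2 of 6 used, 4 left overall.
Against Precinct 3: #1 — 1 used; per-precinct cap 2 leaves 1.
Binding limit: min(4, 1) = 1.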